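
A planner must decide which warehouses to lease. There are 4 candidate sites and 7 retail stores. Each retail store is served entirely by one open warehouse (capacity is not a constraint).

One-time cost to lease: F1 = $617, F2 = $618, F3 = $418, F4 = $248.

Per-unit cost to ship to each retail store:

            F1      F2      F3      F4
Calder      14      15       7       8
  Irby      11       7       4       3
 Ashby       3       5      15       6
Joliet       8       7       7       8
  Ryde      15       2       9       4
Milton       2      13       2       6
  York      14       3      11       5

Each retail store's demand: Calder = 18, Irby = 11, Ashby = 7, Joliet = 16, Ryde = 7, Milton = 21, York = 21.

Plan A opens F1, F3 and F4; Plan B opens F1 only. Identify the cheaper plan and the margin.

Plan B is cheaper by 170.

Plan A: {F1, F3, F4}: Calder→F3 7·18=126, Irby→F4 3·11=33, Ashby→F1 3·7=21, Joliet→F3 7·16=112, Ryde→F4 4·7=28, Milton→F1 2·21=42, York→F4 5·21=105. Service 467; fixed 1283; total 1750.
Plan B: {F1}: Calder→F1 14·18=252, Irby→F1 11·11=121, Ashby→F1 3·7=21, Joliet→F1 8·16=128, Ryde→F1 15·7=105, Milton→F1 2·21=42, York→F1 14·21=294. Service 963; fixed 617; total 1580.
Difference: |1750 − 1580| = 170.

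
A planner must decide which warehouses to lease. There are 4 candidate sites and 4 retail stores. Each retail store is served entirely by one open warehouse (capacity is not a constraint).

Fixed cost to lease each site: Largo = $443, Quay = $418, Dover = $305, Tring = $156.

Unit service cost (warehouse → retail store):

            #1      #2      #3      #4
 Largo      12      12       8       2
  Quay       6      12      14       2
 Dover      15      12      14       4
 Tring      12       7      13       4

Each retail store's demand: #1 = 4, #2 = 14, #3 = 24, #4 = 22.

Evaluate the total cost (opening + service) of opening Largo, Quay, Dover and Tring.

Each retail store is assigned to its cheapest site among the open ones.
{Largo, Quay, Dover, Tring}: #1→Quay 6·4=24, #2→Tring 7·14=98, #3→Largo 8·24=192, #4→Largo 2·22=44. Service 358; fixed 1322; total 1680.

Total cost: 1680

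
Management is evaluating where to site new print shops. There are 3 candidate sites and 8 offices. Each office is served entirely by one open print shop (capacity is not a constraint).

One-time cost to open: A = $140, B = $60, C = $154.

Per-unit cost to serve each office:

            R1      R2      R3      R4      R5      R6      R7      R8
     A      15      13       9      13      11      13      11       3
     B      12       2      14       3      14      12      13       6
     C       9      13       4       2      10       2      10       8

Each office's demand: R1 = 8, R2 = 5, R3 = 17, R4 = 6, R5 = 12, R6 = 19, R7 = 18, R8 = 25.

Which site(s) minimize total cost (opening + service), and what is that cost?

Open B and C; minimum total cost 864.

For any fixed open set, each office goes to its cheapest open site; total = fixed + service.
{B, C}: R1→C 9·8=72, R2→B 2·5=10, R3→C 4·17=68, R4→C 2·6=12, R5→C 10·12=120, R6→C 2·19=38, R7→C 10·18=180, R8→B 6·25=150. Service 650; fixed 214; total 864.
{C}: R1→C 9·8=72, R2→C 13·5=65, R3→C 4·17=68, R4→C 2·6=12, R5→C 10·12=120, R6→C 2·19=38, R7→C 10·18=180, R8→C 8·25=200. Service 755; fixed 154; total 909.
{A, C}: service 630 + fixed 294 = 924
{A, B, C}: service 575 + fixed 354 = 929
No other subset beats 864.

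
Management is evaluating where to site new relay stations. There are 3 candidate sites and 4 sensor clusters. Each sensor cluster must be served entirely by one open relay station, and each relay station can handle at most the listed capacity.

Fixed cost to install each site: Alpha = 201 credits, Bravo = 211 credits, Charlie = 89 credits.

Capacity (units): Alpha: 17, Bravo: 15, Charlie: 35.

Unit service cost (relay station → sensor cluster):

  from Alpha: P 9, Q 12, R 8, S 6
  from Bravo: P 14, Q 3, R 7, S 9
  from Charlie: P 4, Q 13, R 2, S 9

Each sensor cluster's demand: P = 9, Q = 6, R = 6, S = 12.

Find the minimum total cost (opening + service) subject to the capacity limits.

Open {Charlie}: P→Charlie 4·9=36, Q→Charlie 13·6=78, R→Charlie 2·6=12, S→Charlie 9·12=108.
Loads: Charlie carries 33/35. Service 234; fixed 89; total 323.
Next best feasible plan costs 474.

Minimum total cost: 323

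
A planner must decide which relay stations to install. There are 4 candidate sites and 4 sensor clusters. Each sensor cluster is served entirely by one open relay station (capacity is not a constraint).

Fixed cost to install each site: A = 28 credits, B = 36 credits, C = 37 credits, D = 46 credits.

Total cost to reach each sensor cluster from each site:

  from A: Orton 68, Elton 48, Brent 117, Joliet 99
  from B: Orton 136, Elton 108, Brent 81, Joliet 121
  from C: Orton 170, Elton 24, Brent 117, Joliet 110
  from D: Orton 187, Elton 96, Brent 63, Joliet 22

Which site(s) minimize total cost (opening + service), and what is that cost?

Open A and D; minimum total cost 275.

For any fixed open set, each sensor cluster goes to its cheapest open site; total = fixed + service.
{A, D}: Orton→A 68, Elton→A 48, Brent→D 63, Joliet→D 22. Service 201; fixed 74; total 275.
{A, C, D}: service 177 + fixed 111 = 288
{A, B, D}: Orton→A 68, Elton→A 48, Brent→D 63, Joliet→D 22. Service 201; fixed 110; total 311.
{A, B, C, D}: service 177 + fixed 147 = 324
(All 15 nonempty subsets were checked; A and D is lowest.)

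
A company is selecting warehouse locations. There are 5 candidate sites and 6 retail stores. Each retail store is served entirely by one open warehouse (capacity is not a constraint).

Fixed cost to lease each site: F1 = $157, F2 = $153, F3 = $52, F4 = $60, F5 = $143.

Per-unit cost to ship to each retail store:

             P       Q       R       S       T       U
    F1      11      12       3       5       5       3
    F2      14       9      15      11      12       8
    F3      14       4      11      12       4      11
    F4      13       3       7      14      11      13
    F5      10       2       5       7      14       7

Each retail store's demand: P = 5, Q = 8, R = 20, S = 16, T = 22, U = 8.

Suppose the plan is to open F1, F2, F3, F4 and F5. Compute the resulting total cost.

Each retail store is assigned to its cheapest site among the open ones.
{F1, F2, F3, F4, F5}: P→F5 10·5=50, Q→F5 2·8=16, R→F1 3·20=60, S→F1 5·16=80, T→F3 4·22=88, U→F1 3·8=24. Service 318; fixed 565; total 883.

Total cost: 883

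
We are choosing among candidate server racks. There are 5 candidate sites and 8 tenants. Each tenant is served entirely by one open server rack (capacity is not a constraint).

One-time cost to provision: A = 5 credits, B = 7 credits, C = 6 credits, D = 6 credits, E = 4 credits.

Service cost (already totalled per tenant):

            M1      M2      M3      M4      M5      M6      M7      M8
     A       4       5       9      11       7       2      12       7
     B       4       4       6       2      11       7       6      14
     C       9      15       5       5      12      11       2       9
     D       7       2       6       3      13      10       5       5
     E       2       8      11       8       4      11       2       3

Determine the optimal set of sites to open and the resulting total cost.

For any fixed open set, each tenant goes to its cheapest open site; total = fixed + service.
{A, D, E}: M1→E 2, M2→D 2, M3→D 6, M4→D 3, M5→E 4, M6→A 2, M7→E 2, M8→E 3. Service 24; fixed 15; total 39.
{A, B, E}: M1→E 2, M2→B 4, M3→B 6, M4→B 2, M5→E 4, M6→A 2, M7→E 2, M8→E 3. Service 25; fixed 16; total 41.
{B, E}: M1→E 2, M2→B 4, M3→B 6, M4→B 2, M5→E 4, M6→B 7, M7→E 2, M8→E 3. Service 30; fixed 11; total 41.
{A, B, C, D, E}: M1→E 2, M2→D 2, M3→C 5, M4→B 2, M5→E 4, M6→A 2, M7→C 2, M8→E 3. Service 22; fixed 28; total 50.
No other subset beats 39.

Open A, D and E; minimum total cost 39.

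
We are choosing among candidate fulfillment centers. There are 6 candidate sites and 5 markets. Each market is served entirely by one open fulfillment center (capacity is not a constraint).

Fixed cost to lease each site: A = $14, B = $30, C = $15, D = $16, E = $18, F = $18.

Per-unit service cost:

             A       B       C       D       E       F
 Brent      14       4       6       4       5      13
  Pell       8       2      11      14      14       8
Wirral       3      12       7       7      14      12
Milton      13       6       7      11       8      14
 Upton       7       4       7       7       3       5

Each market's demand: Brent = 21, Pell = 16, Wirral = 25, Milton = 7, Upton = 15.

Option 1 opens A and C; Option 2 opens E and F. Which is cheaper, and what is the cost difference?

Option 1: {A, C}: Brent→C 6·21=126, Pell→A 8·16=128, Wirral→A 3·25=75, Milton→C 7·7=49, Upton→A 7·15=105. Service 483; fixed 29; total 512.
Option 2: {E, F}: Brent→E 5·21=105, Pell→F 8·16=128, Wirral→F 12·25=300, Milton→E 8·7=56, Upton→E 3·15=45. Service 634; fixed 36; total 670.
Difference: |512 − 670| = 158.

Option 1 is cheaper by 158.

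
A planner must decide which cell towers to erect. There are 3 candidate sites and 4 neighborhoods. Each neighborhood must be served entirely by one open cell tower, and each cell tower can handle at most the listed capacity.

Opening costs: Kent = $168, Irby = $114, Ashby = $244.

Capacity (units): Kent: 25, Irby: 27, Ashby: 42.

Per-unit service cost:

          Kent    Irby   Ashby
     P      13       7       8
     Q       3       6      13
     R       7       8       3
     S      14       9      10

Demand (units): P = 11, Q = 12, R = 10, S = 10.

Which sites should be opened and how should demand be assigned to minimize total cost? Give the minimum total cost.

Minimum total cost: 555

Open {Kent, Irby}: P→Irby 7·11=77, Q→Kent 3·12=36, R→Kent 7·10=70, S→Irby 9·10=90.
Loads: Kent carries 22/25, Irby carries 21/27. Service 273; fixed 282; total 555.
Next best feasible plan costs 615.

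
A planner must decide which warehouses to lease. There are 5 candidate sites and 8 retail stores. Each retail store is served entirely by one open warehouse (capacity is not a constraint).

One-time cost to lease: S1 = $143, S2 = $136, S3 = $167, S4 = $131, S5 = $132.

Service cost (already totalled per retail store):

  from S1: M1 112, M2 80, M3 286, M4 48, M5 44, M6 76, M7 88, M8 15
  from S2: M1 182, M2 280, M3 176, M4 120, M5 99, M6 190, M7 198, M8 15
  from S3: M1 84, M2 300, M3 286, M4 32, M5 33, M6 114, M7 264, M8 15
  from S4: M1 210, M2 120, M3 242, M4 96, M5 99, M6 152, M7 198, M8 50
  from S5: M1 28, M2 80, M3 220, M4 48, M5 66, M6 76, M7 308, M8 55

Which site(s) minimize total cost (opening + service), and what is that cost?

For any fixed open set, each retail store goes to its cheapest open site; total = fixed + service.
{S1, S5}: M1→S5 28, M2→S1 80, M3→S5 220, M4→S1 48, M5→S1 44, M6→S1 76, M7→S1 88, M8→S1 15. Service 599; fixed 275; total 874.
{S1}: service 749 + fixed 143 = 892
{S1, S2}: service 639 + fixed 279 = 918
{S1, S2, S3, S4, S5}: service 528 + fixed 709 = 1237
No other subset beats 874.

Open S1 and S5; minimum total cost 874.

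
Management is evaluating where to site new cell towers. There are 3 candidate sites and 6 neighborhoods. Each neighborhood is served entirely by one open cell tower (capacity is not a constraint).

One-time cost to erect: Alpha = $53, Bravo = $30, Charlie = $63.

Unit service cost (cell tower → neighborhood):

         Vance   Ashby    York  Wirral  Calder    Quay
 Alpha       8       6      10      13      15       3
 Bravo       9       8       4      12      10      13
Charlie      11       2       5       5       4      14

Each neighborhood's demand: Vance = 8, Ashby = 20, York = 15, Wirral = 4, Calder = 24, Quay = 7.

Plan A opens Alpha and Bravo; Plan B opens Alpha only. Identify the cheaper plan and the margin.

Plan A: {Alpha, Bravo}: Vance→Alpha 8·8=64, Ashby→Alpha 6·20=120, York→Bravo 4·15=60, Wirral→Bravo 12·4=48, Calder→Bravo 10·24=240, Quay→Alpha 3·7=21. Service 553; fixed 83; total 636.
Plan B: {Alpha}: Vance→Alpha 8·8=64, Ashby→Alpha 6·20=120, York→Alpha 10·15=150, Wirral→Alpha 13·4=52, Calder→Alpha 15·24=360, Quay→Alpha 3·7=21. Service 767; fixed 53; total 820.
Difference: |636 − 820| = 184.

Plan A is cheaper by 184.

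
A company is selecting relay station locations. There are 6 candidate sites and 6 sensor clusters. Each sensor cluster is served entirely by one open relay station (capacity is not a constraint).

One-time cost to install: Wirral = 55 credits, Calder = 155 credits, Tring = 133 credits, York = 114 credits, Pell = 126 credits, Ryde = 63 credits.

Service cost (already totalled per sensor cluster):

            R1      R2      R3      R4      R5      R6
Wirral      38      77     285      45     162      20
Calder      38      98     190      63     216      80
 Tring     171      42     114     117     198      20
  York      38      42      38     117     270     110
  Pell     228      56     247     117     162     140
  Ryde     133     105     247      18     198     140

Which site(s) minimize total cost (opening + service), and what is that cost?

For any fixed open set, each sensor cluster goes to its cheapest open site; total = fixed + service.
{Wirral, York}: R1→Wirral 38, R2→York 42, R3→York 38, R4→Wirral 45, R5→Wirral 162, R6→Wirral 20. Service 345; fixed 169; total 514.
{Wirral, York, Ryde}: service 318 + fixed 232 = 550
{Wirral, Tring}: R1→Wirral 38, R2→Tring 42, R3→Tring 114, R4→Wirral 45, R5→Wirral 162, R6→Wirral 20. Service 421; fixed 188; total 609.
{Wirral, Calder, Tring, York, Pell, Ryde}: R1→Wirral 38, R2→Tring 42, R3→York 38, R4→Ryde 18, R5→Wirral 162, R6→Wirral 20. Service 318; fixed 646; total 964.
No other subset beats 514.

Open Wirral and York; minimum total cost 514.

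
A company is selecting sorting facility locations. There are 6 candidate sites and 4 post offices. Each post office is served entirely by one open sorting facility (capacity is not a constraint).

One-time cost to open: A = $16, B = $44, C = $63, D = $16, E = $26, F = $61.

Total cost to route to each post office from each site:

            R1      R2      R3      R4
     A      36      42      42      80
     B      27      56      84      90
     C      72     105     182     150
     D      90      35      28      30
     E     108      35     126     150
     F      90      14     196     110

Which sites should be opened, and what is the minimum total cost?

For any fixed open set, each post office goes to its cheapest open site; total = fixed + service.
{A, D}: R1→A 36, R2→D 35, R3→D 28, R4→D 30. Service 129; fixed 32; total 161.
{B, D}: service 120 + fixed 60 = 180
{A, D, E}: service 129 + fixed 58 = 187
{A, B, C, D, E, F}: R1→B 27, R2→F 14, R3→D 28, R4→D 30. Service 99; fixed 226; total 325.
No other subset beats 161.

Open A and D; minimum total cost 161.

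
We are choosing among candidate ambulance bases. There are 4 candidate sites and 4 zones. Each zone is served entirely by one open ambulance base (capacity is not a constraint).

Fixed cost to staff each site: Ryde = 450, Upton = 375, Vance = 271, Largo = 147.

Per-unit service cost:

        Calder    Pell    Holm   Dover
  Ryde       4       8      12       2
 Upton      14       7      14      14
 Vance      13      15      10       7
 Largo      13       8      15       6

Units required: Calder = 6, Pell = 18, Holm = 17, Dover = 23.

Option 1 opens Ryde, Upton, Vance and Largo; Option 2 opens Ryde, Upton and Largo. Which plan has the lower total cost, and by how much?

Option 1: {Ryde, Upton, Vance, Largo}: Calder→Ryde 4·6=24, Pell→Upton 7·18=126, Holm→Vance 10·17=170, Dover→Ryde 2·23=46. Service 366; fixed 1243; total 1609.
Option 2: {Ryde, Upton, Largo}: Calder→Ryde 4·6=24, Pell→Upton 7·18=126, Holm→Ryde 12·17=204, Dover→Ryde 2·23=46. Service 400; fixed 972; total 1372.
Difference: |1609 − 1372| = 237.

Option 2 is cheaper by 237.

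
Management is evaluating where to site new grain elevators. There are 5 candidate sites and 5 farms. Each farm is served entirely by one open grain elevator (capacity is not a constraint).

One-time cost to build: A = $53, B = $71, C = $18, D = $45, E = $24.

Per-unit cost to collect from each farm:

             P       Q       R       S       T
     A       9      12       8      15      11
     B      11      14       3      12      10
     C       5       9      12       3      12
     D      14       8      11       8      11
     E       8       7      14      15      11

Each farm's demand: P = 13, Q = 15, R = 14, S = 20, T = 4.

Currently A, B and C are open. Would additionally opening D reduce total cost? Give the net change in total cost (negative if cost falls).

No — net change +30 (cost rises by 30).

Current service cost with {A, B, C}: 342.
Adding D: each farm re-picks its cheapest; new service cost 327, saving 15.
Extra fixed cost: 45. Net change = 45 − 15 = 30.
(Totals: 484 → 514.)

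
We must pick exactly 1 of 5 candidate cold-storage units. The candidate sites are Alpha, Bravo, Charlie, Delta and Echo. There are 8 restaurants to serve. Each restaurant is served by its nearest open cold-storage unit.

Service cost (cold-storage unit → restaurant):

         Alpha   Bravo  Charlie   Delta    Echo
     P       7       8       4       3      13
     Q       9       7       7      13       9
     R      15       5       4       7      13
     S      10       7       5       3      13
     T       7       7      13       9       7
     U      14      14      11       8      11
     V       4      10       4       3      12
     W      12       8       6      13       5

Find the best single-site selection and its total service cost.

Choose Charlie only; total service cost 54.

With exactly 1 open, each restaurant uses its cheapest among the chosen.
{Charlie}: P→Charlie 4, Q→Charlie 7, R→Charlie 4, S→Charlie 5, T→Charlie 13, U→Charlie 11, V→Charlie 4, W→Charlie 6. Service cost 54.
{Delta}: service cost 59
{Bravo}: service cost 66
Among all 5 size-1 choices, {Charlie} is lowest.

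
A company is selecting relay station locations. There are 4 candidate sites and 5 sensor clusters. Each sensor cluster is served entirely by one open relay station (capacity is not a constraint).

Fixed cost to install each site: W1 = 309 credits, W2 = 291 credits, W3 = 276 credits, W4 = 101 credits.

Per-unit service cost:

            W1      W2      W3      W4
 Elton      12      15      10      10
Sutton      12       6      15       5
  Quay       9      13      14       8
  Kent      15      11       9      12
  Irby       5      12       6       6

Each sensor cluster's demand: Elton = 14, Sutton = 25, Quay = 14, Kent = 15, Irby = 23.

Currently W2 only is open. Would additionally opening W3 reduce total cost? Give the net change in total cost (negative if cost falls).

Current service cost with {W2}: 983.
Adding W3: each sensor cluster re-picks its cheapest; new service cost 745, saving 238.
Extra fixed cost: 276. Net change = 276 − 238 = 38.
(Totals: 1274 → 1312.)

No — net change +38 (cost rises by 38).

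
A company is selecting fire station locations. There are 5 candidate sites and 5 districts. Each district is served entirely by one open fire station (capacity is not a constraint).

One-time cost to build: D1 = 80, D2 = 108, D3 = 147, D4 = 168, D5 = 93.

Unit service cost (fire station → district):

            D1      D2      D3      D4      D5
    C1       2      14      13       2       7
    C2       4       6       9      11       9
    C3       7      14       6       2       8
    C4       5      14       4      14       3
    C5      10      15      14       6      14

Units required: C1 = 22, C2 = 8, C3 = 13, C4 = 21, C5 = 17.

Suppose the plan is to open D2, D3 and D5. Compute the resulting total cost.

Each district is assigned to its cheapest site among the open ones.
{D2, D3, D5}: C1→D5 7·22=154, C2→D2 6·8=48, C3→D3 6·13=78, C4→D5 3·21=63, C5→D3 14·17=238. Service 581; fixed 348; total 929.

Total cost: 929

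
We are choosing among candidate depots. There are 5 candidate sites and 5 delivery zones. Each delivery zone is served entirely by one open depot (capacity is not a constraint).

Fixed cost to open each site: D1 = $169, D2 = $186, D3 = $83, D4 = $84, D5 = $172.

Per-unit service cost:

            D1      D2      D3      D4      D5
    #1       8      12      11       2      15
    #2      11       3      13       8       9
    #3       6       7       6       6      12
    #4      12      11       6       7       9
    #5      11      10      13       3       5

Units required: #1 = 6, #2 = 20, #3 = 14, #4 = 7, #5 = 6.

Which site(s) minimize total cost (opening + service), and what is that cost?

Open D4 only; minimum total cost 407.

For any fixed open set, each delivery zone goes to its cheapest open site; total = fixed + service.
{D4}: #1→D4 2·6=12, #2→D4 8·20=160, #3→D4 6·14=84, #4→D4 7·7=49, #5→D4 3·6=18. Service 323; fixed 84; total 407.
{D3, D4}: #1→D4 2·6=12, #2→D4 8·20=160, #3→D3 6·14=84, #4→D3 6·7=42, #5→D4 3·6=18. Service 316; fixed 167; total 483.
{D2, D4}: service 223 + fixed 270 = 493
{D1, D2, D3, D4, D5}: service 216 + fixed 694 = 910
No other subset beats 407.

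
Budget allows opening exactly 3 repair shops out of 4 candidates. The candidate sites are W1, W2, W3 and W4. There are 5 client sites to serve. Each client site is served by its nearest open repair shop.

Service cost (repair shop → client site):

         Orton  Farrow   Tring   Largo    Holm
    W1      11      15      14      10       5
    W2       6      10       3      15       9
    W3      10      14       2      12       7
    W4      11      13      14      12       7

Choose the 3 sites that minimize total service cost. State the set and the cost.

Choose W1, W2 and W3; total service cost 33.

With exactly 3 open, each client site uses its cheapest among the chosen.
{W1, W2, W3}: Orton→W2 6, Farrow→W2 10, Tring→W3 2, Largo→W1 10, Holm→W1 5. Service cost 33.
{W1, W2, W4}: service cost 34
{W2, W3, W4}: service cost 37
Among all 4 size-3 choices, {W1, W2, W3} is lowest.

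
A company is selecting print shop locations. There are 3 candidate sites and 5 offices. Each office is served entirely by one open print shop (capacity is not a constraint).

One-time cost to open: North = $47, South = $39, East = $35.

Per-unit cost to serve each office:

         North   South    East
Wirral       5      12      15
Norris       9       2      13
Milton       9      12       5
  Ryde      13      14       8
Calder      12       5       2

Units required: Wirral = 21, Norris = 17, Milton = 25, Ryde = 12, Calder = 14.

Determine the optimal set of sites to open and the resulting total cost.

Open North, South and East; minimum total cost 509.

For any fixed open set, each office goes to its cheapest open site; total = fixed + service.
{North, South, East}: Wirral→North 5·21=105, Norris→South 2·17=34, Milton→East 5·25=125, Ryde→East 8·12=96, Calder→East 2·14=28. Service 388; fixed 121; total 509.
{North, East}: Wirral→North 5·21=105, Norris→North 9·17=153, Milton→East 5·25=125, Ryde→East 8·12=96, Calder→East 2·14=28. Service 507; fixed 82; total 589.
{South, East}: Wirral→South 12·21=252, Norris→South 2·17=34, Milton→East 5·25=125, Ryde→East 8·12=96, Calder→East 2·14=28. Service 535; fixed 74; total 609.
{East}: service 785 + fixed 35 = 820
No other subset beats 509.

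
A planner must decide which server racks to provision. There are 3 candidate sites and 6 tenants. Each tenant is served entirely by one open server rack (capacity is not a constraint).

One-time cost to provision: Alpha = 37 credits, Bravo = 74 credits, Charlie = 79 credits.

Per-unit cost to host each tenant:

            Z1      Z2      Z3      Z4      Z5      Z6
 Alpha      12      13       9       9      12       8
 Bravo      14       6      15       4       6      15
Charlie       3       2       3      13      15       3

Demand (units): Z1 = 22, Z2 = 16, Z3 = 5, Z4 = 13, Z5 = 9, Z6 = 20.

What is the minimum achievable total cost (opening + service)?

For any fixed open set, each tenant goes to its cheapest open site; total = fixed + service.
{Bravo, Charlie}: Z1→Charlie 3·22=66, Z2→Charlie 2·16=32, Z3→Charlie 3·5=15, Z4→Bravo 4·13=52, Z5→Bravo 6·9=54, Z6→Charlie 3·20=60. Service 279; fixed 153; total 432.
{Alpha, Bravo, Charlie}: service 279 + fixed 190 = 469
{Alpha, Charlie}: service 398 + fixed 116 = 514
{Alpha}: Z1→Alpha 12·22=264, Z2→Alpha 13·16=208, Z3→Alpha 9·5=45, Z4→Alpha 9·13=117, Z5→Alpha 12·9=108, Z6→Alpha 8·20=160. Service 902; fixed 37; total 939.
(All 7 nonempty subsets were checked; Bravo and Charlie is lowest.)

Minimum total cost: 432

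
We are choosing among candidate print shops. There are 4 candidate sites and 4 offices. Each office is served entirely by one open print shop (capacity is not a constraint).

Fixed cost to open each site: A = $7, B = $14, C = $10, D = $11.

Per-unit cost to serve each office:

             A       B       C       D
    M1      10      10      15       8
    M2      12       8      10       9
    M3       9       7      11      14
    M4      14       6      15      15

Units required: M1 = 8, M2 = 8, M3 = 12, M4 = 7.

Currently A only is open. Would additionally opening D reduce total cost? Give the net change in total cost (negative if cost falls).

Current service cost with {A}: 382.
Adding D: each office re-picks its cheapest; new service cost 342, saving 40.
Extra fixed cost: 11. Net change = 11 − 40 = -29.
(Totals: 389 → 360.)

Yes — net change −29 (cost falls by 29).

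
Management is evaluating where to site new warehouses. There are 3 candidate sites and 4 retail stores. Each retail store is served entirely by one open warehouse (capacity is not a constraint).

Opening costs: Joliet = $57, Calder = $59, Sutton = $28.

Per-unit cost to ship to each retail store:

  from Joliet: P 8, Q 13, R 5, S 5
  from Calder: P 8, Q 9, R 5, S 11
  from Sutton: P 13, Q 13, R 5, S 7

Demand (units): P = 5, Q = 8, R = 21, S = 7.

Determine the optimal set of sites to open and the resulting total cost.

For any fixed open set, each retail store goes to its cheapest open site; total = fixed + service.
{Joliet}: P→Joliet 8·5=40, Q→Joliet 13·8=104, R→Joliet 5·21=105, S→Joliet 5·7=35. Service 284; fixed 57; total 341.
{Sutton}: service 323 + fixed 28 = 351
{Calder}: service 294 + fixed 59 = 353
{Joliet, Calder, Sutton}: P→Joliet 8·5=40, Q→Calder 9·8=72, R→Joliet 5·21=105, S→Joliet 5·7=35. Service 252; fixed 144; total 396.
No other subset beats 341.

Open Joliet only; minimum total cost 341.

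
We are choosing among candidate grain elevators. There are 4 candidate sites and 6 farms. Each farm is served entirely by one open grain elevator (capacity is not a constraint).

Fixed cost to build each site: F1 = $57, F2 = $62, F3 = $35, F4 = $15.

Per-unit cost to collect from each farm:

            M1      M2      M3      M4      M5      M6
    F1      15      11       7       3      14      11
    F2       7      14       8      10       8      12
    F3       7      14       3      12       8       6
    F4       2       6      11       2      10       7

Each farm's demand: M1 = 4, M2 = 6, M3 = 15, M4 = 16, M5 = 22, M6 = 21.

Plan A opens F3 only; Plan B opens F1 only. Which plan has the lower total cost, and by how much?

Plan A is cheaper by 189.

Plan A: {F3}: M1→F3 7·4=28, M2→F3 14·6=84, M3→F3 3·15=45, M4→F3 12·16=192, M5→F3 8·22=176, M6→F3 6·21=126. Service 651; fixed 35; total 686.
Plan B: {F1}: M1→F1 15·4=60, M2→F1 11·6=66, M3→F1 7·15=105, M4→F1 3·16=48, M5→F1 14·22=308, M6→F1 11·21=231. Service 818; fixed 57; total 875.
Difference: |686 − 875| = 189.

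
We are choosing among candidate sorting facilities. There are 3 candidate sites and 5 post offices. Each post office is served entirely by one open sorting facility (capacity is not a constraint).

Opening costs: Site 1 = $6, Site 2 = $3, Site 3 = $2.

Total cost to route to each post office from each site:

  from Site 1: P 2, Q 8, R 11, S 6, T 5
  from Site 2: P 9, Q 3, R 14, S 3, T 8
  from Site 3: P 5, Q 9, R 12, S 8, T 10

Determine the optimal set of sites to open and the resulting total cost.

For any fixed open set, each post office goes to its cheapest open site; total = fixed + service.
{Site 1, Site 2}: P→Site 1 2, Q→Site 2 3, R→Site 1 11, S→Site 2 3, T→Site 1 5. Service 24; fixed 9; total 33.
{Site 1, Site 2, Site 3}: P→Site 1 2, Q→Site 2 3, R→Site 1 11, S→Site 2 3, T→Site 1 5. Service 24; fixed 11; total 35.
{Site 2, Site 3}: service 31 + fixed 5 = 36
{Site 3}: P→Site 3 5, Q→Site 3 9, R→Site 3 12, S→Site 3 8, T→Site 3 10. Service 44; fixed 2; total 46.
No other subset beats 33.

Open Site 1 and Site 2; minimum total cost 33.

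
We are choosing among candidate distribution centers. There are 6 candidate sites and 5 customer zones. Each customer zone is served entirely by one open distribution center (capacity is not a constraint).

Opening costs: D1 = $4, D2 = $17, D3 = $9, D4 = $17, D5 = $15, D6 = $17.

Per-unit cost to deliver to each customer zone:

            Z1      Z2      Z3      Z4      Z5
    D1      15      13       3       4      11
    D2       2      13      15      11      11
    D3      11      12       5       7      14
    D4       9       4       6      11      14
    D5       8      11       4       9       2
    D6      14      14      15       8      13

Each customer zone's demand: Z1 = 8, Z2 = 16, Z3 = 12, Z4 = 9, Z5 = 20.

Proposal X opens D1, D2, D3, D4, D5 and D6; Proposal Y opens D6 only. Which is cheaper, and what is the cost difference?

Proposal X is cheaper by 594.

Proposal X: {D1, D2, D3, D4, D5, D6}: Z1→D2 2·8=16, Z2→D4 4·16=64, Z3→D1 3·12=36, Z4→D1 4·9=36, Z5→D5 2·20=40. Service 192; fixed 79; total 271.
Proposal Y: {D6}: Z1→D6 14·8=112, Z2→D6 14·16=224, Z3→D6 15·12=180, Z4→D6 8·9=72, Z5→D6 13·20=260. Service 848; fixed 17; total 865.
Difference: |271 − 865| = 594.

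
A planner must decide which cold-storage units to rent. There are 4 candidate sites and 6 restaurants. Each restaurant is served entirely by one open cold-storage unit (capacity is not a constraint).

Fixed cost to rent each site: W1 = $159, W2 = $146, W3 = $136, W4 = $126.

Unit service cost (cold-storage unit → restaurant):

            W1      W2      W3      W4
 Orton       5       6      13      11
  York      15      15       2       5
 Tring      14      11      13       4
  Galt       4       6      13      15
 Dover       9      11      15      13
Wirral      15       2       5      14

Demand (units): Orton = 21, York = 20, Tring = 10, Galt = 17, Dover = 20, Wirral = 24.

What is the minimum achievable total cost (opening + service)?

Minimum total cost: 908

For any fixed open set, each restaurant goes to its cheapest open site; total = fixed + service.
{W2, W4}: Orton→W2 6·21=126, York→W4 5·20=100, Tring→W4 4·10=40, Galt→W2 6·17=102, Dover→W2 11·20=220, Wirral→W2 2·24=48. Service 636; fixed 272; total 908.
{W2, W3}: service 646 + fixed 282 = 928
{W1, W3}: service 643 + fixed 295 = 938
{W1, W2, W3, W4}: Orton→W1 5·21=105, York→W3 2·20=40, Tring→W4 4·10=40, Galt→W1 4·17=68, Dover→W1 9·20=180, Wirral→W2 2·24=48. Service 481; fixed 567; total 1048.
No other subset beats 908.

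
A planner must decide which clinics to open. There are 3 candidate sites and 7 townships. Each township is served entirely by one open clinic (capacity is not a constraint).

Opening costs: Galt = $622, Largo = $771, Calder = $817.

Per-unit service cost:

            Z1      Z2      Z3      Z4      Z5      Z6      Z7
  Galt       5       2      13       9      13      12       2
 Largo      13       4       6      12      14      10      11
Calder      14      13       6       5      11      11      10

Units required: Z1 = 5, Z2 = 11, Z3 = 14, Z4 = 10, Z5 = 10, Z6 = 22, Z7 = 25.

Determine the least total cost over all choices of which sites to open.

Minimum total cost: 1385

For any fixed open set, each township goes to its cheapest open site; total = fixed + service.
{Galt}: Z1→Galt 5·5=25, Z2→Galt 2·11=22, Z3→Galt 13·14=182, Z4→Galt 9·10=90, Z5→Galt 13·10=130, Z6→Galt 12·22=264, Z7→Galt 2·25=50. Service 763; fixed 622; total 1385.
{Largo}: service 948 + fixed 771 = 1719
{Calder}: Z1→Calder 14·5=70, Z2→Calder 13·11=143, Z3→Calder 6·14=84, Z4→Calder 5·10=50, Z5→Calder 11·10=110, Z6→Calder 11·22=242, Z7→Calder 10·25=250. Service 949; fixed 817; total 1766.
{Galt, Largo, Calder}: service 561 + fixed 2210 = 2771
No other subset beats 1385.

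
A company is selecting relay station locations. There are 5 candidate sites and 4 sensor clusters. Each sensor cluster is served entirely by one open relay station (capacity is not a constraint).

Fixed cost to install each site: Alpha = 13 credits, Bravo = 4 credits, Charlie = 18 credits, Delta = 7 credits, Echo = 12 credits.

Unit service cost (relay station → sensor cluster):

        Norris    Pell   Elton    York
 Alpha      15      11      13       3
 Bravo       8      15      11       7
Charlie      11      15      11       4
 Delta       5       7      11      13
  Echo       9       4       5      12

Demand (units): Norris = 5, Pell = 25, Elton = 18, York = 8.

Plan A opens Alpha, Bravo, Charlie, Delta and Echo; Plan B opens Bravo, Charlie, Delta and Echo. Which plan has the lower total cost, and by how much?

Plan A: {Alpha, Bravo, Charlie, Delta, Echo}: Norris→Delta 5·5=25, Pell→Echo 4·25=100, Elton→Echo 5·18=90, York→Alpha 3·8=24. Service 239; fixed 54; total 293.
Plan B: {Bravo, Charlie, Delta, Echo}: Norris→Delta 5·5=25, Pell→Echo 4·25=100, Elton→Echo 5·18=90, York→Charlie 4·8=32. Service 247; fixed 41; total 288.
Difference: |293 − 288| = 5.

Plan B is cheaper by 5.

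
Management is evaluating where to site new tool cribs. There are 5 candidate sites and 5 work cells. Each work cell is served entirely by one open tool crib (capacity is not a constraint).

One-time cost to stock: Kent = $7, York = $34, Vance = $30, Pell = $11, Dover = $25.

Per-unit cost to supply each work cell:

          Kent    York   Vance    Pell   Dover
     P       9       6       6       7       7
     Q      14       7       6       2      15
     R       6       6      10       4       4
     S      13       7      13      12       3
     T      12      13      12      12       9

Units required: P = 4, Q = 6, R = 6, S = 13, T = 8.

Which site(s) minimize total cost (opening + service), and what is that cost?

Open Pell and Dover; minimum total cost 211.

For any fixed open set, each work cell goes to its cheapest open site; total = fixed + service.
{Pell, Dover}: P→Pell 7·4=28, Q→Pell 2·6=12, R→Pell 4·6=24, S→Dover 3·13=39, T→Dover 9·8=72. Service 175; fixed 36; total 211.
{Kent, Pell, Dover}: P→Pell 7·4=28, Q→Pell 2·6=12, R→Pell 4·6=24, S→Dover 3·13=39, T→Dover 9·8=72. Service 175; fixed 43; total 218.
{Vance, Pell, Dover}: service 171 + fixed 66 = 237
{Kent, York, Vance, Pell, Dover}: service 171 + fixed 107 = 278
No other subset beats 211.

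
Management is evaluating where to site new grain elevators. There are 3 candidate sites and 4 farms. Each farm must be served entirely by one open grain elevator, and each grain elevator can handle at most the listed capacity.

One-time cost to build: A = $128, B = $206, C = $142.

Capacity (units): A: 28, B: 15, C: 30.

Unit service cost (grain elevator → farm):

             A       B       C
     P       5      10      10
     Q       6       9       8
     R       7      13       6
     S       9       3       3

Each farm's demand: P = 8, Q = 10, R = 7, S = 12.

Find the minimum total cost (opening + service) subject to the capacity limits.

Minimum total cost: 448

Open {A, C}: P→A 5·8=40, Q→A 6·10=60, R→C 6·7=42, S→C 3·12=36.
Loads: A carries 18/28, C carries 19/30. Service 178; fixed 270; total 448.
Next best feasible plan costs 455.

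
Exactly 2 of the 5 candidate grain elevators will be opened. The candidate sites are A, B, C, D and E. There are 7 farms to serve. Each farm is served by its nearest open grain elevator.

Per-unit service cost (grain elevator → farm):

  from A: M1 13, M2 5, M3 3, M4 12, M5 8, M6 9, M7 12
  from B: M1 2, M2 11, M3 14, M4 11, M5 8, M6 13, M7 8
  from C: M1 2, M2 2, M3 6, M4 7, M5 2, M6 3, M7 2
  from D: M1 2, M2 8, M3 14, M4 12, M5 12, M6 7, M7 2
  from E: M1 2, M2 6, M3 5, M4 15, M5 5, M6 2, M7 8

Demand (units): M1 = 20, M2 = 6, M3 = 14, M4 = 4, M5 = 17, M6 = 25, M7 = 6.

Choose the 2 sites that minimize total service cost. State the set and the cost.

Choose A and C; total service cost 243.

With exactly 2 open, each farm uses its cheapest among the chosen.
{A, C}: M1→C 2·20=40, M2→C 2·6=12, M3→A 3·14=42, M4→C 7·4=28, M5→C 2·17=34, M6→C 3·25=75, M7→C 2·6=12. Service cost 243.
{C, E}: service cost 246
{B, C}: service cost 285
Among all 10 size-2 choices, {A, C} is lowest.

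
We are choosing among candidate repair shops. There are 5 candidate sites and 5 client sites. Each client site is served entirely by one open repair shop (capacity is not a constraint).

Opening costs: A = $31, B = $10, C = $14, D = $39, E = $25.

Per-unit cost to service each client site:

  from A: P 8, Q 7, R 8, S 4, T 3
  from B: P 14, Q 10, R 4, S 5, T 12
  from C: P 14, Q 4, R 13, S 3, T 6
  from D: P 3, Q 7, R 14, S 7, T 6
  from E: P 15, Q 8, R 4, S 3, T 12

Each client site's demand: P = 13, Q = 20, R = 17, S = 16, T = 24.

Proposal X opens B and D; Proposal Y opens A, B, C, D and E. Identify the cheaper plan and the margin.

Proposal Y is cheaper by 94.

Proposal X: {B, D}: P→D 3·13=39, Q→D 7·20=140, R→B 4·17=68, S→B 5·16=80, T→D 6·24=144. Service 471; fixed 49; total 520.
Proposal Y: {A, B, C, D, E}: P→D 3·13=39, Q→C 4·20=80, R→B 4·17=68, S→C 3·16=48, T→A 3·24=72. Service 307; fixed 119; total 426.
Difference: |520 − 426| = 94.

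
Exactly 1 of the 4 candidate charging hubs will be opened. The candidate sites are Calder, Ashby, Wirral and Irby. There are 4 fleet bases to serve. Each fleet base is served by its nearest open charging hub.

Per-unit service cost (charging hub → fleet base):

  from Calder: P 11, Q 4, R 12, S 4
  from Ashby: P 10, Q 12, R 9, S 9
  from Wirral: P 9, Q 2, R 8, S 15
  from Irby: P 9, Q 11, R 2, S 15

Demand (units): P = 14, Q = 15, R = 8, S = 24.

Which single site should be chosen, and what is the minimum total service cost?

Choose Calder only; total service cost 406.

With exactly 1 open, each fleet base uses its cheapest among the chosen.
{Calder}: P→Calder 11·14=154, Q→Calder 4·15=60, R→Calder 12·8=96, S→Calder 4·24=96. Service cost 406.
{Wirral}: service cost 580
{Ashby}: service cost 608
Among all 4 size-1 choices, {Calder} is lowest.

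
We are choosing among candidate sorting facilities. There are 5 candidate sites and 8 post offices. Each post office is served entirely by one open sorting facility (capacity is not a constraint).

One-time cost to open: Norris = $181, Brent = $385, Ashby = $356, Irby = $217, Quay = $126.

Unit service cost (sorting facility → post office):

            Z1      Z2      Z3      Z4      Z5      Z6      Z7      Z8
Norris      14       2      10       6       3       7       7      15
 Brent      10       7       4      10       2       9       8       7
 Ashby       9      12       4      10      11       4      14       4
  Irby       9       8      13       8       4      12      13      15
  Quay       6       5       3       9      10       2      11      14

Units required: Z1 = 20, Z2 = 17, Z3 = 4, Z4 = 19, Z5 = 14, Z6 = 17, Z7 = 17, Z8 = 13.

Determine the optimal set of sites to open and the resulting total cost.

Open Norris and Quay; minimum total cost 964.

For any fixed open set, each post office goes to its cheapest open site; total = fixed + service.
{Norris, Quay}: Z1→Quay 6·20=120, Z2→Norris 2·17=34, Z3→Quay 3·4=12, Z4→Norris 6·19=114, Z5→Norris 3·14=42, Z6→Quay 2·17=34, Z7→Norris 7·17=119, Z8→Quay 14·13=182. Service 657; fixed 307; total 964.
{Quay}: service 931 + fixed 126 = 1057
{Norris}: Z1→Norris 14·20=280, Z2→Norris 2·17=34, Z3→Norris 10·4=40, Z4→Norris 6·19=114, Z5→Norris 3·14=42, Z6→Norris 7·17=119, Z7→Norris 7·17=119, Z8→Norris 15·13=195. Service 943; fixed 181; total 1124.
{Norris, Brent, Ashby, Irby, Quay}: Z1→Quay 6·20=120, Z2→Norris 2·17=34, Z3→Quay 3·4=12, Z4→Norris 6·19=114, Z5→Brent 2·14=28, Z6→Quay 2·17=34, Z7→Norris 7·17=119, Z8→Ashby 4·13=52. Service 513; fixed 1265; total 1778.
No other subset beats 964.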